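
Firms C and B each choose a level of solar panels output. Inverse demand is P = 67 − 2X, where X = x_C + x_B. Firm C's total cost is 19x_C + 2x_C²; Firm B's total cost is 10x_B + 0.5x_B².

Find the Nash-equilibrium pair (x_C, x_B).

Firm C's profit: π = x_C(67 − 2(x_C + x_B)) − 19x_C − 2x_C².
∂π/∂x_C = 48 − 8x_C − 2x_B = 0, so x_C = 6 − 0.25x_B.
For B: ∂π/∂x_B = 57 − 5x_B − 2x_C = 0 ⇒ x_B = 11.4 − 0.4x_C.
Plugging x_B into C's best response: x_C = 6 − 0.25(11.4 − 0.4x_C) ⇒ 0.9x_C = 3.15, so x_C = 3.5.
Then x_B = 11.4 − 0.4·3.5 = 10.

3.5, 10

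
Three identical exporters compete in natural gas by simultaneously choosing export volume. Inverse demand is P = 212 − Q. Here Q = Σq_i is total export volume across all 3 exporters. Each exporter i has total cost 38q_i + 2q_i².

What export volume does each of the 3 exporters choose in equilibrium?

21.75

A representative exporter's profit is π_i = q_i(212 − Q) − 38q_i − 2q_i², with Q = q_i + Σ_{j≠i} q_j.
First-order condition: 174 − 6q_i − Σ_{j≠i} q_j = 0.
With identical exporters, set every q_j = q: then 174 − 6q − 2q = 0, i.e. q = 174/8 = 21.75.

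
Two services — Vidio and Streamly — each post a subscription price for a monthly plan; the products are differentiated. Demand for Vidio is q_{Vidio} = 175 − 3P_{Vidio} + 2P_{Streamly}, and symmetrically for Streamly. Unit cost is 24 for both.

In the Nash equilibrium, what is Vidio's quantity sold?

113.25

Vidio's profit: π = (P_{Vidio} − 24)(175 − 3P_{Vidio} + 2P_{Streamly}).
∂π/∂P_{Vidio} = 247 − 6P_{Vidio} + 2P_{Streamly} = 0 ⇒ P_{Vidio} = 247/6 + (1/3)P_{Streamly}.
Setting P_{Vidio} = P_{Streamly} in the reaction function: P_{Vidio} = 247/6 + (1/3)P_{Vidio}, so P_{Vidio} = (247/6) / (2/3) = 61.75.
q_{Vidio} = 175 − 3·61.75 + 2·61.75 = 113.25.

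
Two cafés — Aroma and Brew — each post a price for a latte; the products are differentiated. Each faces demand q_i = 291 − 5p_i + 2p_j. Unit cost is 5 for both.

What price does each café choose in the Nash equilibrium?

39.5

Aroma's profit: π = (p_{Aroma} − 5)(291 − 5p_{Aroma} + 2p_{Brew}).
∂π/∂p_{Aroma} = 316 − 10p_{Aroma} + 2p_{Brew} = 0 ⇒ p_{Aroma} = 31.6 + 0.2p_{Brew}.
The game is symmetric, so in equilibrium p_{Brew} = p_{Aroma}: the reaction function gives 0.8p_{Aroma} = 31.6, hence p_{Aroma} = 39.5.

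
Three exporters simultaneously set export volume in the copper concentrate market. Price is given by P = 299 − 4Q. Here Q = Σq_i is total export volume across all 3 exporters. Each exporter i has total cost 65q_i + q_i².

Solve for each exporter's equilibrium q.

A representative exporter's profit is π_i = q_i(299 − 4Q) − 65q_i − q_i², with Q = q_i + Σ_{j≠i} q_j.
First-order condition: 234 − 10q_i − 4Σ_{j≠i} q_j = 0.
With identical exporters, set every q_j = q: then 234 − 10q − 8q = 0, i.e. q = 234/18 = 13.

13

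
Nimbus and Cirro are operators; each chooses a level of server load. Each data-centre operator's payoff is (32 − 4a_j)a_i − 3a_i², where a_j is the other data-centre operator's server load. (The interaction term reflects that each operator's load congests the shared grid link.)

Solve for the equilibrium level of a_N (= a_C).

Nimbus's payoff is (32 − 4a_C)a_N − 3a_N².
∂π/∂a_N = 32 − 4a_C − 6a_N = 0, so a_N = 16/3 − (2/3)a_C.
By symmetry a_C = a_N; substituting into the reaction function, (5/3)a_N = 16/3 and a_N = 3.2.

3.2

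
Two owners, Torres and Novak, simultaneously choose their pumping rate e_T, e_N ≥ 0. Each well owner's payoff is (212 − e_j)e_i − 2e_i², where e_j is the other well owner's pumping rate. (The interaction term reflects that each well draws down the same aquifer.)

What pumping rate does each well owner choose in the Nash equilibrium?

42.4

Torres's payoff is (212 − e_N)e_T − 2e_T².
∂π/∂e_T = 212 − e_N − 4e_T = 0, so e_T = 53 − 0.25e_N.
By symmetry e_N = e_T; substituting into the reaction function, 1.25e_T = 53 and e_T = 42.4.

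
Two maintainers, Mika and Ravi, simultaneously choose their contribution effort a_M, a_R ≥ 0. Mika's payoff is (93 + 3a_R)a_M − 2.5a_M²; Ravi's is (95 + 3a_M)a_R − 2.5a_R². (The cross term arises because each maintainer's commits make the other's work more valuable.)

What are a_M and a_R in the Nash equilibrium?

Expanding Mika's payoff: 93a_M + 3a_Ra_M − 2.5a_M².
∂π/∂a_M = 93 + 3a_R − 5a_M = 0, so a_M = 18.6 + 0.6a_R.
Likewise for Ravi: a_R = 19 + 0.6a_M.
Substituting the second reaction function into the first: a_M = 18.6 + 0.6(19 + 0.6a_M), which gives 0.64a_M = 30 ⇒ a_M = 46.875.
Then a_R = 19 + 0.6·46.875 = 47.125.

46.875, 47.125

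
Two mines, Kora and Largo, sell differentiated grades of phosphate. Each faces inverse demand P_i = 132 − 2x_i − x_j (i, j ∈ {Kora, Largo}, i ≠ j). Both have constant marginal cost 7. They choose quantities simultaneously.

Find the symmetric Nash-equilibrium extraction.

Mine Kora's profit: π = x_{Kora}(132 − 2x_{Kora} − x_{Largo}) − 7x_{Kora}.
∂π/∂x_{Kora} = 125 − 4x_{Kora} − x_{Largo} = 0 ⇒ x_{Kora} = 31.25 − 0.25x_{Largo}.
By symmetry x_{Largo} = x_{Kora}; substituting into the reaction function, 1.25x_{Kora} = 31.25 and x_{Kora} = 25.

25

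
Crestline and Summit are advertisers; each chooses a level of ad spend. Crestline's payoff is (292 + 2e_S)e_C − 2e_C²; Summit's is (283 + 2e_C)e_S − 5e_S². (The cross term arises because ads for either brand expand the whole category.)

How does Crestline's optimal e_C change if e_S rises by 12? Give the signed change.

6

Expanding Crestline's payoff: 292e_C + 2e_Se_C − 2e_C².
∂π/∂e_C = 292 + 2e_S − 4e_C = 0, so e_C = 73 + 0.5e_S.
The reaction-function slope is 0.5, so a 12-unit rise in e_S moves e_C by 0.5 × 12 = 6. Crestline's best response rises — the actions are strategic complements.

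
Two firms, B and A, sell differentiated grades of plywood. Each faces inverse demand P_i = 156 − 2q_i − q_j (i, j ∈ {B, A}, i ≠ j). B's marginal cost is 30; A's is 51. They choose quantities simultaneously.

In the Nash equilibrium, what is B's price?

Firm B's profit: π = q_B(156 − 2q_B − q_A) − 30q_B.
∂π/∂q_B = 126 − 4q_B − q_A = 0 ⇒ q_B = 31.5 − 0.25q_A.
Similarly q_A = 26.25 − 0.25q_B.
Solving the two reaction functions simultaneously: (1 − (−0.25)(−0.25))q_B = 31.5 − 0.25·26.25, so 0.9375q_B = 24.9375 and q_B = 26.6.
Then q_A = 26.25 − 0.25·26.6 = 19.6.
P_B = 156 − 2·26.6 − 19.6 = 83.2.

83.2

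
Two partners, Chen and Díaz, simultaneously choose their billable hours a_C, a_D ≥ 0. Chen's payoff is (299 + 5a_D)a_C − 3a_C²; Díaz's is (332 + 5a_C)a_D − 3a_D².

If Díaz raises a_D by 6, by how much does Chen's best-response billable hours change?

Expanding Chen's payoff: 299a_C + 5a_Da_C − 3a_C².
∂π/∂a_C = 299 + 5a_D − 6a_C = 0, so a_C = 299/6 + (5/6)a_D.
The reaction-function slope is 5/6, so a 6-unit rise in a_D moves a_C by 5/6 × 6 = 5. Chen's best response rises — the actions are strategic complements.

5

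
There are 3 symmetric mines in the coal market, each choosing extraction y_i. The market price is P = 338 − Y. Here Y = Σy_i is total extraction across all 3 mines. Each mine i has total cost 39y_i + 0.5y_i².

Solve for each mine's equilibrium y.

59.8

A representative mine's profit is π_i = y_i(338 − Y) − 39y_i − 0.5y_i², with Y = y_i + Σ_{j≠i} y_j.
First-order condition: 299 − 3y_i − Σ_{j≠i} y_j = 0.
In a symmetric equilibrium every mine chooses the same y, so Σ_{j≠i} y_j = 2y. The condition becomes 299 − 5y = 0, giving y = 299/5 = 59.8.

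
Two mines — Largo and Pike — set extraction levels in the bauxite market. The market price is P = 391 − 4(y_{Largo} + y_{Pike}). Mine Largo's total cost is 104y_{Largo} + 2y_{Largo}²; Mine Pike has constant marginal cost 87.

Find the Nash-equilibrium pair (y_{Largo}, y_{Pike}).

Mine Largo's profit: π = y_{Largo}(391 − 4(y_{Largo} + y_{Pike})) − 104y_{Largo} − 2y_{Largo}².
∂π/∂y_{Largo} = 287 − 12y_{Largo} − 4y_{Pike} = 0, so y_{Largo} = 287/12 − (1/3)y_{Pike}.
For Pike: ∂π/∂y_{Pike} = 304 − 8y_{Pike} − 4y_{Largo} = 0 ⇒ y_{Pike} = 38 − 0.5y_{Largo}.
Plugging y_{Pike} into Largo's best response: y_{Largo} = 287/12 − (1/3)(38 − 0.5y_{Largo}) ⇒ (5/6)y_{Largo} = 11.25, so y_{Largo} = 13.5.
Then y_{Pike} = 38 − 0.5·13.5 = 31.25.

13.5, 31.25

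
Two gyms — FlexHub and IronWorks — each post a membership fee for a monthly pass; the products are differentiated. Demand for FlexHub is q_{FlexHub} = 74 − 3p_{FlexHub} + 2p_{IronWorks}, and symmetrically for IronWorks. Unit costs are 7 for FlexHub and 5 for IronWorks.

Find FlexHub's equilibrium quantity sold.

FlexHub's profit: π = (p_{FlexHub} − 7)(74 − 3p_{FlexHub} + 2p_{IronWorks}).
∂π/∂p_{FlexHub} = 95 − 6p_{FlexHub} + 2p_{IronWorks} = 0 ⇒ p_{FlexHub} = 95/6 + (1/3)p_{IronWorks}.
Similarly p_{IronWorks} = 89/6 + (1/3)p_{FlexHub}.
Substituting the second reaction function into the first: p_{FlexHub} = 95/6 + (1/3)(89/6 + (1/3)p_{FlexHub}), which gives (8/9)p_{FlexHub} = 187/9 ⇒ p_{FlexHub} = 23.375.
Then p_{IronWorks} = 89/6 + (1/3)·23.375 = 22.625.
q_{FlexHub} = 74 − 3·23.375 + 2·22.625 = 49.125.

49.125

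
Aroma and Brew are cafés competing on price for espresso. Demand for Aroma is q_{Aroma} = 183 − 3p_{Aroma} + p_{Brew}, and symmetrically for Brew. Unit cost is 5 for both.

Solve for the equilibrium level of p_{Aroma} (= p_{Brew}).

Aroma's profit: π = (p_{Aroma} − 5)(183 − 3p_{Aroma} + p_{Brew}).
∂π/∂p_{Aroma} = 198 − 6p_{Aroma} + p_{Brew} = 0 ⇒ p_{Aroma} = 33 + (1/6)p_{Brew}.
By symmetry p_{Brew} = p_{Aroma}; substituting into the reaction function, (5/6)p_{Aroma} = 33 and p_{Aroma} = 39.6.

39.6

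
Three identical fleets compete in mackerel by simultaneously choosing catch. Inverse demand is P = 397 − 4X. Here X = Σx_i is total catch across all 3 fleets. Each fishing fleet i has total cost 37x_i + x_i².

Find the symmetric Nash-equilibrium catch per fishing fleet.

A representative fishing fleet's profit is π_i = x_i(397 − 4X) − 37x_i − x_i², with X = x_i + Σ_{j≠i} x_j.
First-order condition: 360 − 10x_i − 4Σ_{j≠i} x_j = 0.
With identical fishing fleets, set every x_j = x: then 360 − 10x − 8x = 0, i.e. x = 360/18 = 20.

20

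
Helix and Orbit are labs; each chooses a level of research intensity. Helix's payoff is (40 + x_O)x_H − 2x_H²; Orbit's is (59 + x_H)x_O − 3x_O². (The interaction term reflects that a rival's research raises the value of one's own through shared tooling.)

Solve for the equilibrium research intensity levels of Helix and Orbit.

Expanding Helix's payoff: 40x_H + x_Ox_H − 2x_H².
∂π/∂x_H = 40 + x_O − 4x_H = 0, so x_H = 10 + 0.25x_O.
Likewise for Orbit: x_O = 59/6 + (1/6)x_H.
Plugging x_O into Helix's best response: x_H = 10 + 0.25(59/6 + (1/6)x_H) ⇒ (23/24)x_H = 299/24, so x_H = 13.
Then x_O = 59/6 + (1/6)·13 = 12.

13, 12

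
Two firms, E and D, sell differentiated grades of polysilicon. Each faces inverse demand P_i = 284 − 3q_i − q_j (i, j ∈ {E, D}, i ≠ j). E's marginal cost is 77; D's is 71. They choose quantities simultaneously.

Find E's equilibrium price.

Firm E's profit: π = q_E(284 − 3q_E − q_D) − 77q_E.
∂π/∂q_E = 207 − 6q_E − q_D = 0 ⇒ q_E = 34.5 − (1/6)q_D.
Similarly q_D = 35.5 − (1/6)q_E.
Substituting the second reaction function into the first: q_E = 34.5 − (1/6)(35.5 − (1/6)q_E), which gives (35/36)q_E = 343/12 ⇒ q_E = 29.4.
Then q_D = 35.5 − (1/6)·29.4 = 30.6.
P_E = 284 − 3·29.4 − 30.6 = 165.2.

165.2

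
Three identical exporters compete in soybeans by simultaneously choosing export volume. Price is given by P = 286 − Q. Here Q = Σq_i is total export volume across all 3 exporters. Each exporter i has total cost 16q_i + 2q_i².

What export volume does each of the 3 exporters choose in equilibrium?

A representative exporter's profit is π_i = q_i(286 − Q) − 16q_i − 2q_i², with Q = q_i + Σ_{j≠i} q_j.
First-order condition: 270 − 6q_i − Σ_{j≠i} q_j = 0.
Imposing symmetry (q_j = q for all j) turns Σ_{j≠i} q_j into 2q, so 270 = 8q and q = 33.75.

33.75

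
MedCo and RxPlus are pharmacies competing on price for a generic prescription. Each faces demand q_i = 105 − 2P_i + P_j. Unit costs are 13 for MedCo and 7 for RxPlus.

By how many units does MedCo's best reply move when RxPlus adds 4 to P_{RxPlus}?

MedCo's profit: π = (P_{MedCo} − 13)(105 − 2P_{MedCo} + P_{RxPlus}).
∂π/∂P_{MedCo} = 131 − 4P_{MedCo} + P_{RxPlus} = 0 ⇒ P_{MedCo} = 32.75 + 0.25P_{RxPlus}.
The reaction-function slope is 0.25, so a 4-unit rise in P_{RxPlus} moves P_{MedCo} by 0.25 × 4 = 1. MedCo's best response rises — the actions are strategic complements.

1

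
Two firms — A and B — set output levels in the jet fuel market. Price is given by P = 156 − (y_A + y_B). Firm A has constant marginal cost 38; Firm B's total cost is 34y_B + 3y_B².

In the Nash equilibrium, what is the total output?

Firm A's profit: π = y_A(156 − (y_A + y_B)) − 38y_A.
∂π/∂y_A = 118 − 2y_A − y_B = 0, so y_A = 59 − 0.5y_B.
For B: ∂π/∂y_B = 122 − 8y_B − y_A = 0 ⇒ y_B = 15.25 − 0.125y_A.
Plugging y_B into A's best response: y_A = 59 − 0.5(15.25 − 0.125y_A) ⇒ 0.9375y_A = 51.375, so y_A = 54.8.
Then y_B = 15.25 − 0.125·54.8 = 8.4.
Total output: 54.8 + 8.4 = 63.2.

63.2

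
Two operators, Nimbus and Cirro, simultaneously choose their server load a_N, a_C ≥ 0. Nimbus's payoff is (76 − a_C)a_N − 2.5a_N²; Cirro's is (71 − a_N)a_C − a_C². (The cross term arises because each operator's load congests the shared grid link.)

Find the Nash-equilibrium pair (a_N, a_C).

9, 31

Expanding Nimbus's payoff: 76a_N − a_Ca_N − 2.5a_N².
∂π/∂a_N = 76 − a_C − 5a_N = 0, so a_N = 15.2 − 0.2a_C.
Likewise for Cirro: a_C = 35.5 − 0.5a_N.
Plugging a_C into Nimbus's best response: a_N = 15.2 − 0.2(35.5 − 0.5a_N) ⇒ 0.9a_N = 8.1, so a_N = 9.
Then a_C = 35.5 − 0.5·9 = 31.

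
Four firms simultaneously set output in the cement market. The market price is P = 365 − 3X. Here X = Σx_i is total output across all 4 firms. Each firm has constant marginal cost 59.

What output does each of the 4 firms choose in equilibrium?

A representative firm's profit is π_i = x_i(365 − 3X) − 59x_i, with X = x_i + Σ_{j≠i} x_j.
First-order condition: 306 − 6x_i − 3Σ_{j≠i} x_j = 0.
Imposing symmetry (x_j = x for all j) turns Σ_{j≠i} x_j into 3x, so 306 = 15x and x = 20.4.

20.4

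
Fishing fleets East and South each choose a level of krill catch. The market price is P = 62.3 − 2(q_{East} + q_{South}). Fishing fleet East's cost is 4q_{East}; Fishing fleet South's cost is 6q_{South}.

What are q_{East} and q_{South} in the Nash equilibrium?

10.05, 9.05

Fishing fleet East's profit: π = q_{East}(62.3 − 2(q_{East} + q_{South})) − 4q_{East}.
∂π/∂q_{East} = 58.3 − 4q_{East} − 2q_{South} = 0, so q_{East} = 14.575 − 0.5q_{South}.
By the same steps for South: q_{South} = 14.075 − 0.5q_{East}.
Plugging q_{South} into East's best response: q_{East} = 14.575 − 0.5(14.075 − 0.5q_{East}) ⇒ 0.75q_{East} = 7.5375, so q_{East} = 10.05.
Then q_{South} = 14.075 − 0.5·10.05 = 9.05.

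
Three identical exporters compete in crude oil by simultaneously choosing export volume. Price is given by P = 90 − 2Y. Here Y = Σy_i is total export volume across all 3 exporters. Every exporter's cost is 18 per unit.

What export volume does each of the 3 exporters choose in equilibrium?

A representative exporter's profit is π_i = y_i(90 − 2Y) − 18y_i, with Y = y_i + Σ_{j≠i} y_j.
First-order condition: 72 − 4y_i − 2Σ_{j≠i} y_j = 0.
In a symmetric equilibrium every exporter chooses the same y, so Σ_{j≠i} y_j = 2y. The condition becomes 72 − 8y = 0, giving y = 72/8 = 9.

9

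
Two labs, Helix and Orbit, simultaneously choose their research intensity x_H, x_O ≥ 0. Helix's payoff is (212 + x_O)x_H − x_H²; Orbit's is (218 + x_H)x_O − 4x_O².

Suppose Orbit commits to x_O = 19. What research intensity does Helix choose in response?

Expanding Helix's payoff: 212x_H + x_Ox_H − x_H².
∂π/∂x_H = 212 + x_O − 2x_H = 0, so x_H = 106 + 0.5x_O.
At x_O = 19: x_H = 106 + 0.5·19 = 115.5.

115.5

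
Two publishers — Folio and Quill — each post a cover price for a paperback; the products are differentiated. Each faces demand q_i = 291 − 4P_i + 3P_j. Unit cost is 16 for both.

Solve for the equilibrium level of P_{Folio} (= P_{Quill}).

71

Folio's profit: π = (P_{Folio} − 16)(291 − 4P_{Folio} + 3P_{Quill}).
∂π/∂P_{Folio} = 355 − 8P_{Folio} + 3P_{Quill} = 0 ⇒ P_{Folio} = 44.375 + 0.375P_{Quill}.
By symmetry P_{Quill} = P_{Folio}; substituting into the reaction function, 0.625P_{Folio} = 44.375 and P_{Folio} = 71.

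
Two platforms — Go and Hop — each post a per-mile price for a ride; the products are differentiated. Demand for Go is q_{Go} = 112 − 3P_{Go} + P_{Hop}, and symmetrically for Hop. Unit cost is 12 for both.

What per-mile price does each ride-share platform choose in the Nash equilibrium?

29.6

Go's profit: π = (P_{Go} − 12)(112 − 3P_{Go} + P_{Hop}).
∂π/∂P_{Go} = 148 − 6P_{Go} + P_{Hop} = 0 ⇒ P_{Go} = 74/3 + (1/6)P_{Hop}.
Setting P_{Go} = P_{Hop} in the reaction function: P_{Go} = 74/3 + (1/6)P_{Go}, so P_{Go} = (74/3) / (5/6) = 29.6.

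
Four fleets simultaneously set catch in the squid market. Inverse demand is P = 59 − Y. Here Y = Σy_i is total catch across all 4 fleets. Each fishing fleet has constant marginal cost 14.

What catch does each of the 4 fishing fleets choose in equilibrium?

A representative fishing fleet's profit is π_i = y_i(59 − Y) − 14y_i, with Y = y_i + Σ_{j≠i} y_j.
First-order condition: 45 − 2y_i − Σ_{j≠i} y_j = 0.
In a symmetric equilibrium every fishing fleet chooses the same y, so Σ_{j≠i} y_j = 3y. The condition becomes 45 − 5y = 0, giving y = 45/5 = 9.

9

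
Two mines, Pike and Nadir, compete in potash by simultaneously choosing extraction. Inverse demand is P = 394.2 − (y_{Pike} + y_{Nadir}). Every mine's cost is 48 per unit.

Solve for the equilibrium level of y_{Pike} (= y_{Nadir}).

115.4

Mine Pike's profit: π = y_{Pike}(394.2 − (y_{Pike} + y_{Nadir})) − 48y_{Pike}.
∂π/∂y_{Pike} = 346.2 − 2y_{Pike} − y_{Nadir} = 0, so y_{Pike} = 173.1 − 0.5y_{Nadir}.
By symmetry y_{Nadir} = y_{Pike}; substituting into the reaction function, 1.5y_{Pike} = 173.1 and y_{Pike} = 115.4.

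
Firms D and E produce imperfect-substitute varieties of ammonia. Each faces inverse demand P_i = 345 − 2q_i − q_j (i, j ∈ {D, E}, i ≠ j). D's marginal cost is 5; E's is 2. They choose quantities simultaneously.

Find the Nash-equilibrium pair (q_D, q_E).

67.8, 68.8

Firm D's profit: π = q_D(345 − 2q_D − q_E) − 5q_D.
∂π/∂q_D = 340 − 4q_D − q_E = 0 ⇒ q_D = 85 − 0.25q_E.
Similarly q_E = 85.75 − 0.25q_D.
Solving the two reaction functions simultaneously: (1 − (−0.25)(−0.25))q_D = 85 − 0.25·85.75, so 0.9375q_D = 63.5625 and q_D = 67.8.
Then q_E = 85.75 − 0.25·67.8 = 68.8.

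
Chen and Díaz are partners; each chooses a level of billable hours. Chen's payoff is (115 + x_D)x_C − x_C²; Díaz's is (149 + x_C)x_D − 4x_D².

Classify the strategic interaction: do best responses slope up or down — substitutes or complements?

strategic complements

Expanding Chen's payoff: 115x_C + x_Dx_C − x_C².
∂π/∂x_C = 115 + x_D − 2x_C = 0, so x_C = 57.5 + 0.5x_D.
The best-response slope dx_C/dx_D = 0.5 > 0: the reaction function is upward-sloping, so the choices are strategic complements.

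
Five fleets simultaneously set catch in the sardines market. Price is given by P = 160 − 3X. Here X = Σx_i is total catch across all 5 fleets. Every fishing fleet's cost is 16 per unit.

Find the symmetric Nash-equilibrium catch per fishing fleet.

A representative fishing fleet's profit is π_i = x_i(160 − 3X) − 16x_i, with X = x_i + Σ_{j≠i} x_j.
First-order condition: 144 − 6x_i − 3Σ_{j≠i} x_j = 0.
In a symmetric equilibrium every fishing fleet chooses the same x, so Σ_{j≠i} x_j = 4x. The condition becomes 144 − 18x = 0, giving x = 144/18 = 8.

8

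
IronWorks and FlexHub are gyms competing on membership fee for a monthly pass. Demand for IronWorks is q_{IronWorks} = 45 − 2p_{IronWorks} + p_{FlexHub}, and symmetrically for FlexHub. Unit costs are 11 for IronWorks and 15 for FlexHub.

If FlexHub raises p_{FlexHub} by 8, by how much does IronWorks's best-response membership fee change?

IronWorks's profit: π = (p_{IronWorks} − 11)(45 − 2p_{IronWorks} + p_{FlexHub}).
∂π/∂p_{IronWorks} = 67 − 4p_{IronWorks} + p_{FlexHub} = 0 ⇒ p_{IronWorks} = 16.75 + 0.25p_{FlexHub}.
The reaction-function slope is 0.25, so an 8-unit rise in p_{FlexHub} moves p_{IronWorks} by 0.25 × 8 = 2. IronWorks's best response rises — the actions are strategic complements.

2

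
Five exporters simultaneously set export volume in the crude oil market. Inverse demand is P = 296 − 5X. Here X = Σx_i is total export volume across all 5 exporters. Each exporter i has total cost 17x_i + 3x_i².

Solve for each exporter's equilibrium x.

7.75

A representative exporter's profit is π_i = x_i(296 − 5X) − 17x_i − 3x_i², with X = x_i + Σ_{j≠i} x_j.
First-order condition: 279 − 16x_i − 5Σ_{j≠i} x_j = 0.
In a symmetric equilibrium every exporter chooses the same x, so Σ_{j≠i} x_j = 4x. The condition becomes 279 − 36x = 0, giving x = 279/36 = 7.75.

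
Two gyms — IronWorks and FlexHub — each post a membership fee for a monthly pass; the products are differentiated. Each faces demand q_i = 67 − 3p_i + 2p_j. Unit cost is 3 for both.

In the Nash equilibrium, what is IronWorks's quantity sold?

IronWorks's profit: π = (p_{IronWorks} − 3)(67 − 3p_{IronWorks} + 2p_{FlexHub}).
∂π/∂p_{IronWorks} = 76 − 6p_{IronWorks} + 2p_{FlexHub} = 0 ⇒ p_{IronWorks} = 38/3 + (1/3)p_{FlexHub}.
By symmetry p_{FlexHub} = p_{IronWorks}; substituting into the reaction function, (2/3)p_{IronWorks} = 38/3 and p_{IronWorks} = 19.
q_{IronWorks} = 67 − 3·19 + 2·19 = 48.

48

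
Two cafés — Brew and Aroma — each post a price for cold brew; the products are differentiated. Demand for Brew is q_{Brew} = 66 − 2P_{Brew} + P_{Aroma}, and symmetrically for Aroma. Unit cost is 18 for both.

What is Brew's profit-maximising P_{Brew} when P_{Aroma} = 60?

40.5

Brew's profit: π = (P_{Brew} − 18)(66 − 2P_{Brew} + P_{Aroma}).
∂π/∂P_{Brew} = 102 − 4P_{Brew} + P_{Aroma} = 0 ⇒ P_{Brew} = 25.5 + 0.25P_{Aroma}.
At P_{Aroma} = 60: P_{Brew} = 25.5 + 0.25·60 = 40.5.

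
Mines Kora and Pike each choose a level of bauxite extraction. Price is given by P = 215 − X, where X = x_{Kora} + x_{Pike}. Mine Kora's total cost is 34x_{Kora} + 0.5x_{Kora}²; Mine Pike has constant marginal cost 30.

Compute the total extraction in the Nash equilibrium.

110.2

Mine Kora's profit: π = x_{Kora}(215 − (x_{Kora} + x_{Pike})) − 34x_{Kora} − 0.5x_{Kora}².
∂π/∂x_{Kora} = 181 − 3x_{Kora} − x_{Pike} = 0, so x_{Kora} = 181/3 − (1/3)x_{Pike}.
For Pike: ∂π/∂x_{Pike} = 185 − 2x_{Pike} − x_{Kora} = 0 ⇒ x_{Pike} = 92.5 − 0.5x_{Kora}.
Plugging x_{Pike} into Kora's best response: x_{Kora} = 181/3 − (1/3)(92.5 − 0.5x_{Kora}) ⇒ (5/6)x_{Kora} = 29.5, so x_{Kora} = 35.4.
Then x_{Pike} = 92.5 − 0.5·35.4 = 74.8.
Total extraction: 35.4 + 74.8 = 110.2.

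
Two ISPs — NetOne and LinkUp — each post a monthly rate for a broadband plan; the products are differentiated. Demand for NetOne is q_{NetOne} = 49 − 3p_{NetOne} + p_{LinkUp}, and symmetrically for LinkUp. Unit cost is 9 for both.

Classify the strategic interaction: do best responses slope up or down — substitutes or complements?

NetOne's profit: π = (p_{NetOne} − 9)(49 − 3p_{NetOne} + p_{LinkUp}).
∂π/∂p_{NetOne} = 76 − 6p_{NetOne} + p_{LinkUp} = 0 ⇒ p_{NetOne} = 38/3 + (1/6)p_{LinkUp}.
The best-response slope dp_{NetOne}/dp_{LinkUp} = 1/6 > 0: the reaction function is upward-sloping, so the choices are strategic complements.

strategic complements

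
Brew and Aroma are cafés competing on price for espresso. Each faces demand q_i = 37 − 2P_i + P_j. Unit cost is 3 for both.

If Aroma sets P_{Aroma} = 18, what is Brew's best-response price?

15.25

Brew's profit: π = (P_{Brew} − 3)(37 − 2P_{Brew} + P_{Aroma}).
∂π/∂P_{Brew} = 43 − 4P_{Brew} + P_{Aroma} = 0 ⇒ P_{Brew} = 10.75 + 0.25P_{Aroma}.
At P_{Aroma} = 18: P_{Brew} = 10.75 + 0.25·18 = 15.25.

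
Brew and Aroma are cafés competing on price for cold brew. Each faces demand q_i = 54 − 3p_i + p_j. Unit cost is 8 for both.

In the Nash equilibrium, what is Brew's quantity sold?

Brew's profit: π = (p_{Brew} − 8)(54 − 3p_{Brew} + p_{Aroma}).
∂π/∂p_{Brew} = 78 − 6p_{Brew} + p_{Aroma} = 0 ⇒ p_{Brew} = 13 + (1/6)p_{Aroma}.
Setting p_{Brew} = p_{Aroma} in the reaction function: p_{Brew} = 13 + (1/6)p_{Brew}, so p_{Brew} = 13 / (5/6) = 15.6.
q_{Brew} = 54 − 3·15.6 + 15.6 = 22.8.

22.8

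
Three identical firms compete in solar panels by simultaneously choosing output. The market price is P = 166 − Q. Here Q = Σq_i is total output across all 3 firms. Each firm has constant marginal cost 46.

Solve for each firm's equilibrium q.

30

A representative firm's profit is π_i = q_i(166 − Q) − 46q_i, with Q = q_i + Σ_{j≠i} q_j.
First-order condition: 120 − 2q_i − Σ_{j≠i} q_j = 0.
With identical firms, set every q_j = q: then 120 − 2q − 2q = 0, i.e. q = 120/4 = 30.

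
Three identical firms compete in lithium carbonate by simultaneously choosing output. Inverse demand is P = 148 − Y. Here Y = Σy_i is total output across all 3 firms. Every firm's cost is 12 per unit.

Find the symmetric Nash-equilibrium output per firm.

34

A representative firm's profit is π_i = y_i(148 − Y) − 12y_i, with Y = y_i + Σ_{j≠i} y_j.
First-order condition: 136 − 2y_i − Σ_{j≠i} y_j = 0.
Imposing symmetry (y_j = y for all j) turns Σ_{j≠i} y_j into 2y, so 136 = 4y and y = 34.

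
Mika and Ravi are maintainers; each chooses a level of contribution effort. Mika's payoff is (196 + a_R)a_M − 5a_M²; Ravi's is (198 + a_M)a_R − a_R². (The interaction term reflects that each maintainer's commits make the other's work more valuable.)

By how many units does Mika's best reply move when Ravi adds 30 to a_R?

Expanding Mika's payoff: 196a_M + a_Ra_M − 5a_M².
∂π/∂a_M = 196 + a_R − 10a_M = 0, so a_M = 19.6 + 0.1a_R.
The reaction-function slope is 0.1, so a 30-unit rise in a_R moves a_M by 0.1 × 30 = 3. Mika's best response rises — the actions are strategic complements.

3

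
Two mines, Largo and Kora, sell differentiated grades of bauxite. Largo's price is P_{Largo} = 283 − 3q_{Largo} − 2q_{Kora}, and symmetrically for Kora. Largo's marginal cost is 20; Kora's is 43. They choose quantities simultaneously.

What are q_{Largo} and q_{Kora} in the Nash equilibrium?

Mine Largo's profit: π = q_{Largo}(283 − 3q_{Largo} − 2q_{Kora}) − 20q_{Largo}.
∂π/∂q_{Largo} = 263 − 6q_{Largo} − 2q_{Kora} = 0 ⇒ q_{Largo} = 263/6 − (1/3)q_{Kora}.
Similarly q_{Kora} = 40 − (1/3)q_{Largo}.
Substituting the second reaction function into the first: q_{Largo} = 263/6 − (1/3)(40 − (1/3)q_{Largo}), which gives (8/9)q_{Largo} = 30.5 ⇒ q_{Largo} = 34.3125.
Then q_{Kora} = 40 − (1/3)·34.3125 = 28.5625.

34.3125, 28.5625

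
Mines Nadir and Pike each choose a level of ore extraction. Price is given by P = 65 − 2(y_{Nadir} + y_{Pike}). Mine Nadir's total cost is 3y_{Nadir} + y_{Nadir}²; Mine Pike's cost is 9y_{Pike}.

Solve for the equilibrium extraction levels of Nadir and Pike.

6.8, 10.6

Mine Nadir's profit: π = y_{Nadir}(65 − 2(y_{Nadir} + y_{Pike})) − 3y_{Nadir} − y_{Nadir}².
∂π/∂y_{Nadir} = 62 − 6y_{Nadir} − 2y_{Pike} = 0, so y_{Nadir} = 31/3 − (1/3)y_{Pike}.
For Pike: ∂π/∂y_{Pike} = 56 − 4y_{Pike} − 2y_{Nadir} = 0 ⇒ y_{Pike} = 14 − 0.5y_{Nadir}.
Solving the two reaction functions simultaneously: (1 − (−1/3)(−0.5))y_{Nadir} = 31/3 − (1/3)·14, so (5/6)y_{Nadir} = 17/3 and y_{Nadir} = 6.8.
Then y_{Pike} = 14 − 0.5·6.8 = 10.6.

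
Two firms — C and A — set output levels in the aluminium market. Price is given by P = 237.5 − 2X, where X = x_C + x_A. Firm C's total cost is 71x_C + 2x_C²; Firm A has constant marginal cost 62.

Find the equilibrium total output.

49.5

Firm C's profit: π = x_C(237.5 − 2(x_C + x_A)) − 71x_C − 2x_C².
∂π/∂x_C = 166.5 − 8x_C − 2x_A = 0, so x_C = 20.8125 − 0.25x_A.
For A: ∂π/∂x_A = 175.5 − 4x_A − 2x_C = 0 ⇒ x_A = 43.875 − 0.5x_C.
Plugging x_A into C's best response: x_C = 20.8125 − 0.25(43.875 − 0.5x_C) ⇒ 0.875x_C = 315/32, so x_C = 11.25.
Then x_A = 43.875 − 0.5·11.25 = 38.25.
Total output: 11.25 + 38.25 = 49.5.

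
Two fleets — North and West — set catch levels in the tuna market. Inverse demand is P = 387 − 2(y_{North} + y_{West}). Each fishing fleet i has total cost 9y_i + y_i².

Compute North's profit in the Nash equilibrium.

Fishing fleet North's profit: π = y_{North}(387 − 2(y_{North} + y_{West})) − 9y_{North} − y_{North}².
∂π/∂y_{North} = 378 − 6y_{North} − 2y_{West} = 0, so y_{North} = 63 − (1/3)y_{West}.
Setting y_{North} = y_{West} in the reaction function: y_{North} = 63 − (1/3)y_{North}, so y_{North} = 63 / (4/3) = 47.25.
Price P = 387 − 2·94.5 = 198.
North's profit: (198 − 9)·47.25 − (47.25)² = 6697.6875.

6697.6875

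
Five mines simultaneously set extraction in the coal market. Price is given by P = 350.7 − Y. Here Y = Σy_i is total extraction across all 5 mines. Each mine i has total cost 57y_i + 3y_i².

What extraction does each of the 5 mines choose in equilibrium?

24.475

A representative mine's profit is π_i = y_i(350.7 − Y) − 57y_i − 3y_i², with Y = y_i + Σ_{j≠i} y_j.
First-order condition: 293.7 − 8y_i − Σ_{j≠i} y_j = 0.
Imposing symmetry (y_j = y for all j) turns Σ_{j≠i} y_j into 4y, so 293.7 = 12y and y = 24.475.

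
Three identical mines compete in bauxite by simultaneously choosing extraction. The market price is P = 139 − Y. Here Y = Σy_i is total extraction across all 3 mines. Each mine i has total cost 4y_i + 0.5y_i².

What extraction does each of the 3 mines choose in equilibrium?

A representative mine's profit is π_i = y_i(139 − Y) − 4y_i − 0.5y_i², with Y = y_i + Σ_{j≠i} y_j.
First-order condition: 135 − 3y_i − Σ_{j≠i} y_j = 0.
In a symmetric equilibrium every mine chooses the same y, so Σ_{j≠i} y_j = 2y. The condition becomes 135 − 5y = 0, giving y = 135/5 = 27.

27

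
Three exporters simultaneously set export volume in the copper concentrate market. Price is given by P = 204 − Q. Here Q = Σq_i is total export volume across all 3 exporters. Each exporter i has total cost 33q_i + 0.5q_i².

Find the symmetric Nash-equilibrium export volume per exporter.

A representative exporter's profit is π_i = q_i(204 − Q) − 33q_i − 0.5q_i², with Q = q_i + Σ_{j≠i} q_j.
First-order condition: 171 − 3q_i − Σ_{j≠i} q_j = 0.
With identical exporters, set every q_j = q: then 171 − 3q − 2q = 0, i.e. q = 171/5 = 34.2.

34.2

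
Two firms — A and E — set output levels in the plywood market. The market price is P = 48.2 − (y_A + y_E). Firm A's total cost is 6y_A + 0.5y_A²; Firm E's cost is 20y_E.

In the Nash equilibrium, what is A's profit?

Firm A's profit: π = y_A(48.2 − (y_A + y_E)) − 6y_A − 0.5y_A².
∂π/∂y_A = 42.2 − 3y_A − y_E = 0, so y_A = 211/15 − (1/3)y_E.
For E: ∂π/∂y_E = 28.2 − 2y_E − y_A = 0 ⇒ y_E = 14.1 − 0.5y_A.
Plugging y_E into A's best response: y_A = 211/15 − (1/3)(14.1 − 0.5y_A) ⇒ (5/6)y_A = 281/30, so y_A = 11.24.
Then y_E = 14.1 − 0.5·11.24 = 8.48.
Price P = 48.2 − 19.72 = 28.48.
A's profit: (28.48 − 6)·11.24 − 0.5(11.24)² = 189.5064.

189.5064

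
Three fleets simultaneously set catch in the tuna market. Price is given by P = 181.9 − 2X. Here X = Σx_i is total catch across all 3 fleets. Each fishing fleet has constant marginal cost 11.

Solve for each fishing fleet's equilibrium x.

21.3625

A representative fishing fleet's profit is π_i = x_i(181.9 − 2X) − 11x_i, with X = x_i + Σ_{j≠i} x_j.
First-order condition: 170.9 − 4x_i − 2Σ_{j≠i} x_j = 0.
Imposing symmetry (x_j = x for all j) turns Σ_{j≠i} x_j into 2x, so 170.9 = 8x and x = 21.3625.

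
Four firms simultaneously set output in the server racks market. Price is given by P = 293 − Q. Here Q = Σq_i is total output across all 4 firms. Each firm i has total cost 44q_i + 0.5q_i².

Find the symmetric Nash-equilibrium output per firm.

41.5

A representative firm's profit is π_i = q_i(293 − Q) − 44q_i − 0.5q_i², with Q = q_i + Σ_{j≠i} q_j.
First-order condition: 249 − 3q_i − Σ_{j≠i} q_j = 0.
With identical firms, set every q_j = q: then 249 − 3q − 3q = 0, i.e. q = 249/6 = 41.5.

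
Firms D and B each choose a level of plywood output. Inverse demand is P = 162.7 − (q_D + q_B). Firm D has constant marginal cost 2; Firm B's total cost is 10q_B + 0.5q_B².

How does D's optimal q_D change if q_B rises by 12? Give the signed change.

-6

Firm D's profit: π = q_D(162.7 − (q_D + q_B)) − 2q_D.
∂π/∂q_D = 160.7 − 2q_D − q_B = 0, so q_D = 80.35 − 0.5q_B.
The reaction-function slope is −0.5, so a 12-unit rise in q_B moves q_D by −0.5 × 12 = −6. D's best response falls — the actions are strategic substitutes.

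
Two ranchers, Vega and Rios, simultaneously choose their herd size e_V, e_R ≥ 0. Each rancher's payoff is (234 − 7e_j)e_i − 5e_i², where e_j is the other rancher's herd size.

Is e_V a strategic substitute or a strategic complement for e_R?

Vega's payoff is (234 − 7e_R)e_V − 5e_V².
∂π/∂e_V = 234 − 7e_R − 10e_V = 0, so e_V = 23.4 − 0.7e_R.
The best-response slope de_V/de_R = −0.7 < 0: the reaction function is downward-sloping, so the choices are strategic substitutes.

strategic substitutes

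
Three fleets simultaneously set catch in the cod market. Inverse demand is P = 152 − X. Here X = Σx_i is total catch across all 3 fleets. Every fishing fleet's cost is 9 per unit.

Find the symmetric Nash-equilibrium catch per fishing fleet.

35.75

A representative fishing fleet's profit is π_i = x_i(152 − X) − 9x_i, with X = x_i + Σ_{j≠i} x_j.
First-order condition: 143 − 2x_i − Σ_{j≠i} x_j = 0.
In a symmetric equilibrium every fishing fleet chooses the same x, so Σ_{j≠i} x_j = 2x. The condition becomes 143 − 4x = 0, giving x = 143/4 = 35.75.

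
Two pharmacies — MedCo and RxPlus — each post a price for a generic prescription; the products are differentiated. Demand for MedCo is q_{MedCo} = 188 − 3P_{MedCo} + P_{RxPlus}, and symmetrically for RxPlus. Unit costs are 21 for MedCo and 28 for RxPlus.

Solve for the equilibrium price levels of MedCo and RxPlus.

50.8, 53.8

MedCo's profit: π = (P_{MedCo} − 21)(188 − 3P_{MedCo} + P_{RxPlus}).
∂π/∂P_{MedCo} = 251 − 6P_{MedCo} + P_{RxPlus} = 0 ⇒ P_{MedCo} = 251/6 + (1/6)P_{RxPlus}.
Similarly P_{RxPlus} = 136/3 + (1/6)P_{MedCo}.
Plugging P_{RxPlus} into MedCo's best response: P_{MedCo} = 251/6 + (1/6)(136/3 + (1/6)P_{MedCo}) ⇒ (35/36)P_{MedCo} = 889/18, so P_{MedCo} = 50.8.
Then P_{RxPlus} = 136/3 + (1/6)·50.8 = 53.8.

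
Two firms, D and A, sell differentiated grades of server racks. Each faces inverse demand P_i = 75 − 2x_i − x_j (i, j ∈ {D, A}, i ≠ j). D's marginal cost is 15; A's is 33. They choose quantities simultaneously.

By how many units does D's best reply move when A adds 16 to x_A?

-4

Firm D's profit: π = x_D(75 − 2x_D − x_A) − 15x_D.
∂π/∂x_D = 60 − 4x_D − x_A = 0 ⇒ x_D = 15 − 0.25x_A.
The reaction-function slope is −0.25, so a 16-unit rise in x_A moves x_D by −0.25 × 16 = −4. D's best response falls — the actions are strategic substitutes.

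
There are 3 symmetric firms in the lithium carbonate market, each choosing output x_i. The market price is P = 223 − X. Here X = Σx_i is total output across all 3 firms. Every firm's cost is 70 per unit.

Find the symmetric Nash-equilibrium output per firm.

A representative firm's profit is π_i = x_i(223 − X) − 70x_i, with X = x_i + Σ_{j≠i} x_j.
First-order condition: 153 − 2x_i − Σ_{j≠i} x_j = 0.
With identical firms, set every x_j = x: then 153 − 2x − 2x = 0, i.e. x = 153/4 = 38.25.

38.25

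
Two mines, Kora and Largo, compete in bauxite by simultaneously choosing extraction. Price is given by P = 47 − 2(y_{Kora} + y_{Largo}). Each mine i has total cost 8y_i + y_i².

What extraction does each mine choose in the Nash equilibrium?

4.875

Mine Kora's profit: π = y_{Kora}(47 − 2(y_{Kora} + y_{Largo})) − 8y_{Kora} − y_{Kora}².
∂π/∂y_{Kora} = 39 − 6y_{Kora} − 2y_{Largo} = 0, so y_{Kora} = 6.5 − (1/3)y_{Largo}.
By symmetry y_{Largo} = y_{Kora}; substituting into the reaction function, (4/3)y_{Kora} = 6.5 and y_{Kora} = 4.875.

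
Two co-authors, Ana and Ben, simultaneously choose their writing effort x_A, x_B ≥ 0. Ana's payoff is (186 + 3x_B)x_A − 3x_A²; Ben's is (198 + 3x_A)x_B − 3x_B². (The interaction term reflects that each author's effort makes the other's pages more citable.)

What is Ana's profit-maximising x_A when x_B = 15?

38.5

Expanding Ana's payoff: 186x_A + 3x_Bx_A − 3x_A².
∂π/∂x_A = 186 + 3x_B − 6x_A = 0, so x_A = 31 + 0.5x_B.
At x_B = 15: x_A = 31 + 0.5·15 = 38.5.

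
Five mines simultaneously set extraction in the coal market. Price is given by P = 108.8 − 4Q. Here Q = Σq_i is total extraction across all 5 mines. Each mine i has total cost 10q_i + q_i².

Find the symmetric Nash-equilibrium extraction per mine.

A representative mine's profit is π_i = q_i(108.8 − 4Q) − 10q_i − q_i², with Q = q_i + Σ_{j≠i} q_j.
First-order condition: 98.8 − 10q_i − 4Σ_{j≠i} q_j = 0.
With identical mines, set every q_j = q: then 98.8 − 10q − 16q = 0, i.e. q = 98.8/26 = 3.8.

3.8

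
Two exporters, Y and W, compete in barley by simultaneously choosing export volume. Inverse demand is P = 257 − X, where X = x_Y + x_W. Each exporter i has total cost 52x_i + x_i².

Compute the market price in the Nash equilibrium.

Exporter Y's profit: π = x_Y(257 − (x_Y + x_W)) − 52x_Y − x_Y².
∂π/∂x_Y = 205 − 4x_Y − x_W = 0, so x_Y = 51.25 − 0.25x_W.
By symmetry x_W = x_Y; substituting into the reaction function, 1.25x_Y = 51.25 and x_Y = 41.
Equilibrium price: P = 257 − 82 = 175.

175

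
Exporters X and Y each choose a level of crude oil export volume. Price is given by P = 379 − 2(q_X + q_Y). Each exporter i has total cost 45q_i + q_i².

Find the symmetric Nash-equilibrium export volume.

Exporter X's profit: π = q_X(379 − 2(q_X + q_Y)) − 45q_X − q_X².
∂π/∂q_X = 334 − 6q_X − 2q_Y = 0, so q_X = 167/3 − (1/3)q_Y.
Setting q_X = q_Y in the reaction function: q_X = 167/3 − (1/3)q_X, so q_X = (167/3) / (4/3) = 41.75.

41.75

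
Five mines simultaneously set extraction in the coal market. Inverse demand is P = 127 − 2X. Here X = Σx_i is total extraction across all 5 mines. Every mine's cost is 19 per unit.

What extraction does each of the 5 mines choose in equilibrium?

9

A representative mine's profit is π_i = x_i(127 − 2X) − 19x_i, with X = x_i + Σ_{j≠i} x_j.
First-order condition: 108 − 4x_i − 2Σ_{j≠i} x_j = 0.
With identical mines, set every x_j = x: then 108 − 4x − 8x = 0, i.e. x = 108/12 = 9.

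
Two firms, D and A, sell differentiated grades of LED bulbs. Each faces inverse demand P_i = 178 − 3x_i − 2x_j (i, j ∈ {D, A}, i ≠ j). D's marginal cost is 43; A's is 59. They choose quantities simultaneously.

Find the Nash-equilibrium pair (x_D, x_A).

17.875, 13.875

Firm D's profit: π = x_D(178 − 3x_D − 2x_A) − 43x_D.
∂π/∂x_D = 135 − 6x_D − 2x_A = 0 ⇒ x_D = 22.5 − (1/3)x_A.
Similarly x_A = 119/6 − (1/3)x_D.
Substituting the second reaction function into the first: x_D = 22.5 − (1/3)(119/6 − (1/3)x_D), which gives (8/9)x_D = 143/9 ⇒ x_D = 17.875.
Then x_A = 119/6 − (1/3)·17.875 = 13.875.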